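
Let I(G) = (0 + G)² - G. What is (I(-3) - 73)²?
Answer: 3721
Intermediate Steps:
I(G) = G² - G
(I(-3) - 73)² = (-3*(-1 - 3) - 73)² = (-3*(-4) - 73)² = (12 - 73)² = (-61)² = 3721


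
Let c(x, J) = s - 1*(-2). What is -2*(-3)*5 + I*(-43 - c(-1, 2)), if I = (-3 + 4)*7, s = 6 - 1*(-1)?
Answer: -334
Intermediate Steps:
s = 7 (s = 6 + 1 = 7)
c(x, J) = 9 (c(x, J) = 7 - 1*(-2) = 7 + 2 = 9)
I = 7 (I = 1*7 = 7)
-2*(-3)*5 + I*(-43 - c(-1, 2)) = -2*(-3)*5 + 7*(-43 - 1*9) = 6*5 + 7*(-43 - 9) = 30 + 7*(-52) = 30 - 364 = -334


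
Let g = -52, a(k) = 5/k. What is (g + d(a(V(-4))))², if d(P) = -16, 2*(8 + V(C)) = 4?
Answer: 4624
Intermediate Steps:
V(C) = -6 (V(C) = -8 + (½)*4 = -8 + 2 = -6)
(g + d(a(V(-4))))² = (-52 - 16)² = (-68)² = 4624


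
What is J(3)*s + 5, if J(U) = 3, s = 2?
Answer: 11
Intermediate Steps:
J(3)*s + 5 = 3*2 + 5 = 6 + 5 = 11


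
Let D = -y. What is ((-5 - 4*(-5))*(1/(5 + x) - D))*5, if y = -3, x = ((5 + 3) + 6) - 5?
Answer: -3075/14 ≈ -219.64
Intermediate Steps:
x = 9 (x = (8 + 6) - 5 = 14 - 5 = 9)
D = 3 (D = -1*(-3) = 3)
((-5 - 4*(-5))*(1/(5 + x) - D))*5 = ((-5 - 4*(-5))*(1/(5 + 9) - 1*3))*5 = ((-5 + 20)*(1/14 - 3))*5 = (15*(1/14 - 3))*5 = (15*(-41/14))*5 = -615/14*5 = -3075/14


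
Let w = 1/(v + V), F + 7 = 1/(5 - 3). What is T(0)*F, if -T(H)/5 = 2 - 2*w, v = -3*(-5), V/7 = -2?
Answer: 0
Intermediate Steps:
V = -14 (V = 7*(-2) = -14)
F = -13/2 (F = -7 + 1/(5 - 3) = -7 + 1/2 = -13/2 ≈ -6.5000)
v = 15
w = 1 (w = 1/(15 - 14) = 1/1 = 1)
T(H) = 0 (T(H) = -5*(2 - 2*1) = -5*(2 - 2) = -5*0 = 0)
T(0)*F = 0*(-13/2) = 0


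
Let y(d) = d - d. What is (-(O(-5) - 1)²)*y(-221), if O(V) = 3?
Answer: 0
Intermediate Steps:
y(d) = 0
(-(O(-5) - 1)²)*y(-221) = -(3 - 1)²*0 = -1*2²*0 = -1*4*0 = -4*0 = 0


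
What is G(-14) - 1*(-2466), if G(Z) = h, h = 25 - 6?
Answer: 2485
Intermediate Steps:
h = 19
G(Z) = 19
G(-14) - 1*(-2466) = 19 - 1*(-2466) = 19 + 2466 = 2485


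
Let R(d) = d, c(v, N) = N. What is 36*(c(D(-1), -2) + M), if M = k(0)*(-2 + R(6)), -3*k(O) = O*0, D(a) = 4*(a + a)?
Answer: -72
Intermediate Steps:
D(a) = 8*a (D(a) = 4*(2*a) = 8*a)
k(O) = 0 (k(O) = -O*0/3 = -⅓*0 = 0)
M = 0 (M = 0*(-2 + 6) = 0*4 = 0)
36*(c(D(-1), -2) + M) = 36*(-2 + 0) = 36*(-2) = -72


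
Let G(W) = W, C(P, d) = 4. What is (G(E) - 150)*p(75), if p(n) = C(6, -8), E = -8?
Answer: -632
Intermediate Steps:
p(n) = 4
(G(E) - 150)*p(75) = (-8 - 150)*4 = -158*4 = -632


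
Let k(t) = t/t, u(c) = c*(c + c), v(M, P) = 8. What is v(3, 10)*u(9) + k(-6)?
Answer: 1297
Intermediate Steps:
u(c) = 2*c² (u(c) = c*(2*c) = 2*c²)
k(t) = 1
v(3, 10)*u(9) + k(-6) = 8*(2*9²) + 1 = 8*(2*81) + 1 = 8*162 + 1 = 1296 + 1 = 1297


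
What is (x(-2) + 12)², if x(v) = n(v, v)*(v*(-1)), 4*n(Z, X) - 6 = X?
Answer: 196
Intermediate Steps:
n(Z, X) = 3/2 + X/4
x(v) = -v*(3/2 + v/4) (x(v) = (3/2 + v/4)*(v*(-1)) = (3/2 + v/4)*(-v) = -v*(3/2 + v/4))
(x(-2) + 12)² = (-¼*(-2)*(6 - 2) + 12)² = (-¼*(-2)*4 + 12)² = (2 + 12)² = 14² = 196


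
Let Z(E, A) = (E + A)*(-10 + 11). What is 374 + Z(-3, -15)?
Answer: 356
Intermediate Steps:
Z(E, A) = A + E (Z(E, A) = (A + E)*1 = A + E)
374 + Z(-3, -15) = 374 + (-15 - 3) = 374 - 18 = 356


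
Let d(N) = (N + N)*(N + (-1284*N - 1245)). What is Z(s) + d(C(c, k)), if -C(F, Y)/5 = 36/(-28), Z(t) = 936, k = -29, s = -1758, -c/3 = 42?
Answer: -5934636/49 ≈ -1.2112e+5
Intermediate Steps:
c = -126 (c = -3*42 = -126)
C(F, Y) = 45/7 (C(F, Y) = -180/(-28) = -180*(-1)/28 = -5*(-9/7) = 45/7)
d(N) = 2*N*(-1245 - 1283*N) (d(N) = (2*N)*(N + (-1245 - 1284*N)) = (2*N)*(-1245 - 1283*N) = 2*N*(-1245 - 1283*N))
Z(s) + d(C(c, k)) = 936 - 2*45/7*(1245 + 1283*(45/7)) = 936 - 2*45/7*(1245 + 57735/7) = 936 - 2*45/7*66450/7 = 936 - 5980500/49 = -5934636/49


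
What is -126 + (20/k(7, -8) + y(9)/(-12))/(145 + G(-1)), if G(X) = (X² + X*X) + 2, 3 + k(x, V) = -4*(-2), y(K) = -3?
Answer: -75079/596 ≈ -125.97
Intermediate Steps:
k(x, V) = 5 (k(x, V) = -3 - 4*(-2) = -3 + 8 = 5)
G(X) = 2 + 2*X² (G(X) = (X² + X²) + 2 = 2*X² + 2 = 2 + 2*X²)
-126 + (20/k(7, -8) + y(9)/(-12))/(145 + G(-1)) = -126 + (20/5 - 3/(-12))/(145 + (2 + 2*(-1)²)) = -126 + (20*(⅕) - 3*(-1/12))/(145 + (2 + 2*1)) = -126 + (4 + ¼)/(145 + (2 + 2)) = -126 + (17/4)/(145 + 4) = -126 + (17/4)/149 = -126 + (1/149)*(17/4) = -126 + 17/596 = -75079/596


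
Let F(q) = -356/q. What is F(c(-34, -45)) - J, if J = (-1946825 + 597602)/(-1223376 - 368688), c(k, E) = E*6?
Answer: 11249143/23880960 ≈ 0.47105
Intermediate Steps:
c(k, E) = 6*E
J = 449741/530688 (J = -1349223/(-1592064) = -1349223*(-1/1592064) = 449741/530688 ≈ 0.84747)
F(c(-34, -45)) - J = -356/(6*(-45)) - 1*449741/530688 = -356/(-270) - 449741/530688 = -356*(-1/270) - 449741/530688 = 178/135 - 449741/530688 = 11249143/23880960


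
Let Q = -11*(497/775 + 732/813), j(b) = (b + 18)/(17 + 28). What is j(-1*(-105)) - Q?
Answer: 12407176/630075 ≈ 19.692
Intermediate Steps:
j(b) = 2/5 + b/45 (j(b) = (18 + b)/45 = (18 + b)*(1/45) = 2/5 + b/45)
Q = -3561657/210025 (Q = -11*(497*(1/775) + 732*(1/813)) = -11*(497/775 + 244/271) = -11*323787/210025 = -3561657/210025 ≈ -16.958)
j(-1*(-105)) - Q = (2/5 + (-1*(-105))/45) - 1*(-3561657/210025) = (2/5 + (1/45)*105) + 3561657/210025 = (2/5 + 7/3) + 3561657/210025 = 41/15 + 3561657/210025 = 12407176/630075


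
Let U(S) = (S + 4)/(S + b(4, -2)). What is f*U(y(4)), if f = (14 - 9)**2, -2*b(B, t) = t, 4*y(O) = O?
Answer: 125/2 ≈ 62.500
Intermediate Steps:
y(O) = O/4
b(B, t) = -t/2
f = 25 (f = 5**2 = 25)
U(S) = (4 + S)/(1 + S) (U(S) = (S + 4)/(S - 1/2*(-2)) = (4 + S)/(S + 1) = (4 + S)/(1 + S))
f*U(y(4)) = 25*((4 + (1/4)*4)/(1 + (1/4)*4)) = 25*((4 + 1)/(1 + 1)) = 25*(5/2) = 125/2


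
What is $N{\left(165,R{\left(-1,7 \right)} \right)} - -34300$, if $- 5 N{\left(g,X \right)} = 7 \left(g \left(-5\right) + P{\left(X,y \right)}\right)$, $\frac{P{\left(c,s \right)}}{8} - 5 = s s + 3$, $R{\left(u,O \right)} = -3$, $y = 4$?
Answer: $\frac{175931}{5} \approx 35186.0$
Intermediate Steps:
$P{\left(c,s \right)} = 64 + 8 s^{2}$ ($P{\left(c,s \right)} = 40 + 8 \left(s s + 3\right) = 40 + 8 \left(s^{2} + 3\right) = 40 + 8 \left(3 + s^{2}\right) = 40 + \left(24 + 8 s^{2}\right) = 64 + 8 s^{2}$)
$N{\left(g,X \right)} = - \frac{1344}{5} + 7 g$ ($N{\left(g,X \right)} = - \frac{7 \left(g \left(-5\right) + \left(64 + 8 \cdot 4^{2}\right)\right)}{5} = - \frac{7 \left(- 5 g + \left(64 + 8 \cdot 16\right)\right)}{5} = - \frac{7 \left(- 5 g + \left(64 + 128\right)\right)}{5} = - \frac{7 \left(- 5 g + 192\right)}{5} = - \frac{7 \left(192 - 5 g\right)}{5} = - \frac{1344 - 35 g}{5} = - \frac{1344}{5} + 7 g$)
$N{\left(165,R{\left(-1,7 \right)} \right)} - -34300 = \left(- \frac{1344}{5} + 7 \cdot 165\right) - -34300 = \left(- \frac{1344}{5} + 1155\right) + 34300 = \frac{4431}{5} + 34300 = \frac{175931}{5}$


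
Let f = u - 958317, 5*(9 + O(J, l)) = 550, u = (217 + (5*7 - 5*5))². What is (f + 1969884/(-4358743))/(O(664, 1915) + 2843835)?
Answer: -494057227171/1549498266556 ≈ -0.31885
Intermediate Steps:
u = 51529 (u = (217 + (35 - 25))² = (217 + 10)² = 227² = 51529)
O(J, l) = 101 (O(J, l) = -9 + (⅕)*550 = -9 + 110 = 101)
f = -906788 (f = 51529 - 958317 = -906788)
(f + 1969884/(-4358743))/(O(664, 1915) + 2843835) = (-906788 + 1969884/(-4358743))/(101 + 2843835) = (-906788 + 1969884*(-1/4358743))/2843936 = (-906788 - 1969884/4358743)*(1/2843936) = -3952457817368/4358743*1/2843936 = -494057227171/1549498266556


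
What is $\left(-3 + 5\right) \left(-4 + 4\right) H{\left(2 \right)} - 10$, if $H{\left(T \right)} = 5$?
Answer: $-10$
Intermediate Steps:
$\left(-3 + 5\right) \left(-4 + 4\right) H{\left(2 \right)} - 10 = \left(-3 + 5\right) \left(-4 + 4\right) 5 - 10 = 2 \cdot 0 \cdot 5 - 10 = 0 \cdot 5 - 10 = 0 - 10 = -10$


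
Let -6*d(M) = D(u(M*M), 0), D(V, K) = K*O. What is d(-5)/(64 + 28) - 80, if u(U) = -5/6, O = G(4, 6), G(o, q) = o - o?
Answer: -80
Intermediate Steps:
G(o, q) = 0
O = 0
u(U) = -⅚ (u(U) = -5*⅙ = -⅚)
D(V, K) = 0 (D(V, K) = K*0 = 0)
d(M) = 0 (d(M) = -⅙*0 = 0)
d(-5)/(64 + 28) - 80 = 0/(64 + 28) - 80 = 0/92 - 80 = 0*(1/92) - 80 = 0 - 80 = -80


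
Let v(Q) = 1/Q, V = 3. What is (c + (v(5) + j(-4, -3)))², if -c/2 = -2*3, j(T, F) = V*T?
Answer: 1/25 ≈ 0.040000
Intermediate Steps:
j(T, F) = 3*T
c = 12 (c = -(-4)*3 = -2*(-6) = 12)
(c + (v(5) + j(-4, -3)))² = (12 + (1/5 + 3*(-4)))² = (12 + (⅕ - 12))² = (12 - 59/5)² = (⅕)² = 1/25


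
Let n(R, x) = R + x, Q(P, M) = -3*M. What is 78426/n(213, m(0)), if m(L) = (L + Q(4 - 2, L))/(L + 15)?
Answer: 26142/71 ≈ 368.20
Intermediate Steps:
m(L) = -2*L/(15 + L) (m(L) = (L - 3*L)/(L + 15) = (-2*L)/(15 + L) = -2*L/(15 + L))
78426/n(213, m(0)) = 78426/(213 - 2*0/(15 + 0)) = 78426/(213 - 2*0/15) = 78426/(213 - 2*0*1/15) = 78426/(213 + 0) = 78426/213 = 78426*(1/213) = 26142/71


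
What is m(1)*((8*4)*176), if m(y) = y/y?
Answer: 5632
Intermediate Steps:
m(y) = 1
m(1)*((8*4)*176) = 1*((8*4)*176) = 1*(32*176) = 1*5632 = 5632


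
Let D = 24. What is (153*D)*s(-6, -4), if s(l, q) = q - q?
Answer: 0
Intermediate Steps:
s(l, q) = 0
(153*D)*s(-6, -4) = (153*24)*0 = 3672*0 = 0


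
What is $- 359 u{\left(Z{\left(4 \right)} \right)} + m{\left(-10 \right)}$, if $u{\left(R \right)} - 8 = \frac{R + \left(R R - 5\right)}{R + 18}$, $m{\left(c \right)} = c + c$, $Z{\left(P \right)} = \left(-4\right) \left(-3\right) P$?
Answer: $- \frac{1033445}{66} \approx -15658.0$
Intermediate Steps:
$Z{\left(P \right)} = 12 P$
$m{\left(c \right)} = 2 c$
$u{\left(R \right)} = 8 + \frac{-5 + R + R^{2}}{18 + R}$ ($u{\left(R \right)} = 8 + \frac{R + \left(R R - 5\right)}{R + 18} = 8 + \frac{R + \left(R^{2} - 5\right)}{18 + R} = 8 + \frac{R + \left(-5 + R^{2}\right)}{18 + R} = 8 + \frac{-5 + R + R^{2}}{18 + R}$)
$- 359 u{\left(Z{\left(4 \right)} \right)} + m{\left(-10 \right)} = - 359 \frac{139 + \left(12 \cdot 4\right)^{2} + 9 \cdot 12 \cdot 4}{18 + 12 \cdot 4} + 2 \left(-10\right) = - 359 \frac{139 + 48^{2} + 9 \cdot 48}{18 + 48} - 20 = - 359 \frac{139 + 2304 + 432}{66} - 20 = - 359 \cdot \frac{1}{66} \cdot 2875 - 20 = \left(-359\right) \frac{2875}{66} - 20 = - \frac{1032125}{66} - 20 = - \frac{1033445}{66}$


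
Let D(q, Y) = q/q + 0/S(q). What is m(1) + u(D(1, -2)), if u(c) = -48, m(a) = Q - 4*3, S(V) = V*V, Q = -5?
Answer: -65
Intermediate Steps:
S(V) = V**2
m(a) = -17 (m(a) = -5 - 4*3 = -5 - 12 = -17)
D(q, Y) = 1 (D(q, Y) = q/q + 0/(q**2) = 1 + 0/q**2 = 1 + 0 = 1)
m(1) + u(D(1, -2)) = -17 - 48 = -65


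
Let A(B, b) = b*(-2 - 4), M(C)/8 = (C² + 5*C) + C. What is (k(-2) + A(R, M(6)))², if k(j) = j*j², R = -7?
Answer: 11999296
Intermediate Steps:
M(C) = 8*C² + 48*C (M(C) = 8*((C² + 5*C) + C) = 8*(C² + 6*C) = 8*C² + 48*C)
k(j) = j³
A(B, b) = -6*b (A(B, b) = b*(-6) = -6*b)
(k(-2) + A(R, M(6)))² = ((-2)³ - 48*6*(6 + 6))² = (-8 - 48*6*12)² = (-8 - 6*576)² = (-8 - 3456)² = (-3464)² = 11999296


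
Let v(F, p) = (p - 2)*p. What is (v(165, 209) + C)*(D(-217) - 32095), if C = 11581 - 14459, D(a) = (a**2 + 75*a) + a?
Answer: -60496730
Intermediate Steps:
v(F, p) = p*(-2 + p) (v(F, p) = (-2 + p)*p = p*(-2 + p))
D(a) = a**2 + 76*a
C = -2878
(v(165, 209) + C)*(D(-217) - 32095) = (209*(-2 + 209) - 2878)*(-217*(76 - 217) - 32095) = (209*207 - 2878)*(-217*(-141) - 32095) = (43263 - 2878)*(30597 - 32095) = 40385*(-1498) = -60496730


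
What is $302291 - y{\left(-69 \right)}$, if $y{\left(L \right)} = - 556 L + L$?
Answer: $263996$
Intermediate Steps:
$y{\left(L \right)} = - 555 L$
$302291 - y{\left(-69 \right)} = 302291 - \left(-555\right) \left(-69\right) = 302291 - 38295 = 263996$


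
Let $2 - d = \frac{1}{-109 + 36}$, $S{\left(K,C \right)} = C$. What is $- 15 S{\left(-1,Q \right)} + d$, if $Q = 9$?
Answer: $- \frac{9708}{73} \approx -132.99$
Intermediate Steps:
$d = \frac{147}{73}$ ($d = 2 - \frac{1}{-109 + 36} = 2 - \frac{1}{-73} = 2 - - \frac{1}{73} = 2 + \frac{1}{73} = \frac{147}{73} \approx 2.0137$)
$- 15 S{\left(-1,Q \right)} + d = \left(-15\right) 9 + \frac{147}{73} = -135 + \frac{147}{73} = - \frac{9708}{73}$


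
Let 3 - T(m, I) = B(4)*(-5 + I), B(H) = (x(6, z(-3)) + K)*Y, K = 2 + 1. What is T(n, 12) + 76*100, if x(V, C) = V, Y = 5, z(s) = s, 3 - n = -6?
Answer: 7288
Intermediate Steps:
n = 9 (n = 3 - 1*(-6) = 3 + 6 = 9)
K = 3
B(H) = 45 (B(H) = (6 + 3)*5 = 9*5 = 45)
T(m, I) = 228 - 45*I (T(m, I) = 3 - 45*(-5 + I) = 3 - (-225 + 45*I) = 3 + (225 - 45*I) = 228 - 45*I)
T(n, 12) + 76*100 = (228 - 45*12) + 76*100 = (228 - 540) + 7600 = -312 + 7600 = 7288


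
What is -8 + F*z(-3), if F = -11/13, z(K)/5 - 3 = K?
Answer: -8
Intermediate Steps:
z(K) = 15 + 5*K
F = -11/13 (F = -11*1/13 = -11/13 ≈ -0.84615)
-8 + F*z(-3) = -8 - 11*(15 + 5*(-3))/13 = -8 - 11*(15 - 15)/13 = -8 - 11/13*0 = -8 + 0 = -8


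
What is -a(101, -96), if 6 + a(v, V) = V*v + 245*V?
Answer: 33222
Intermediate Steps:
a(v, V) = -6 + 245*V + V*v (a(v, V) = -6 + (V*v + 245*V) = -6 + (245*V + V*v) = -6 + 245*V + V*v)
-a(101, -96) = -(-6 + 245*(-96) - 96*101) = -(-6 - 23520 - 9696) = -1*(-33222) = 33222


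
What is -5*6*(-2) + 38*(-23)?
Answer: -814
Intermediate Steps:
-5*6*(-2) + 38*(-23) = -30*(-2) - 874 = 60 - 874 = -814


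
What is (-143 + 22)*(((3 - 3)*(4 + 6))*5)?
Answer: 0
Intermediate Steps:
(-143 + 22)*(((3 - 3)*(4 + 6))*5) = -121*0*10*5 = -0*5 = -121*0 = 0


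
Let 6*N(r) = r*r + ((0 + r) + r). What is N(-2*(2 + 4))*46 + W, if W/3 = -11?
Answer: 887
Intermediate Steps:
W = -33 (W = 3*(-11) = -33)
N(r) = r/3 + r**2/6 (N(r) = (r*r + ((0 + r) + r))/6 = (r**2 + (r + r))/6 = (r**2 + 2*r)/6 = r/3 + r**2/6)
N(-2*(2 + 4))*46 + W = ((-2*(2 + 4))*(2 - 2*(2 + 4))/6)*46 - 33 = ((-2*6)*(2 - 2*6)/6)*46 - 33 = ((1/6)*(-12)*(2 - 12))*46 - 33 = ((1/6)*(-12)*(-10))*46 - 33 = 20*46 - 33 = 920 - 33 = 887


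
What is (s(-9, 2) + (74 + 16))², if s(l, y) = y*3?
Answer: 9216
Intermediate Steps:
s(l, y) = 3*y
(s(-9, 2) + (74 + 16))² = (3*2 + (74 + 16))² = (6 + 90)² = 96² = 9216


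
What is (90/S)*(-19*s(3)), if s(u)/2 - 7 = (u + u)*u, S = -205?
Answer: 17100/41 ≈ 417.07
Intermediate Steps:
s(u) = 14 + 4*u**2 (s(u) = 14 + 2*((u + u)*u) = 14 + 2*((2*u)*u) = 14 + 2*(2*u**2) = 14 + 4*u**2)
(90/S)*(-19*s(3)) = (90/(-205))*(-19*(14 + 4*3**2)) = (-1/205*90)*(-19*(14 + 4*9)) = -(-342)*(14 + 36)/41 = -(-342)*50/41 = -18/41*(-950) = 17100/41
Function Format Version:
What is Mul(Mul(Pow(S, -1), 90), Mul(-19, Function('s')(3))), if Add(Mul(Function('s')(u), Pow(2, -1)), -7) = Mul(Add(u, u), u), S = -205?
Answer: Rational(17100, 41) ≈ 417.07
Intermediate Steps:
Function('s')(u) = Add(14, Mul(4, Pow(u, 2))) (Function('s')(u) = Add(14, Mul(2, Mul(Add(u, u), u))) = Add(14, Mul(2, Mul(Mul(2, u), u))) = Add(14, Mul(2, Mul(2, Pow(u, 2)))) = Add(14, Mul(4, Pow(u, 2))))
Mul(Mul(Pow(S, -1), 90), Mul(-19, Function('s')(3))) = Mul(Mul(Pow(-205, -1), 90), Mul(-19, Add(14, Mul(4, Pow(3, 2))))) = Mul(Mul(Rational(-1, 205), 90), Mul(-19, Add(14, Mul(4, 9)))) = Mul(Rational(-18, 41), Mul(-19, Add(14, 36))) = Mul(Rational(-18, 41), Mul(-19, 50)) = Mul(Rational(-18, 41), -950) = Rational(17100, 41)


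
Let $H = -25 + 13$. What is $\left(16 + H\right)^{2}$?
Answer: $16$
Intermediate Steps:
$H = -12$
$\left(16 + H\right)^{2} = \left(16 - 12\right)^{2} = 4^{2} = 16$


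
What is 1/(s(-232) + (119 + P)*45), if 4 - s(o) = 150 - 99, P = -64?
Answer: 1/2428 ≈ 0.00041186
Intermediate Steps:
s(o) = -47 (s(o) = 4 - (150 - 99) = 4 - 1*51 = 4 - 51 = -47)
1/(s(-232) + (119 + P)*45) = 1/(-47 + (119 - 64)*45) = 1/(-47 + 55*45) = 1/(-47 + 2475) = 1/2428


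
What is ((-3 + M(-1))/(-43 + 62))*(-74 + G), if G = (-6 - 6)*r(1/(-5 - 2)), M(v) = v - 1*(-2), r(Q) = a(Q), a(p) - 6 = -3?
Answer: 220/19 ≈ 11.579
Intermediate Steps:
a(p) = 3 (a(p) = 6 - 3 = 3)
r(Q) = 3
M(v) = 2 + v (M(v) = v + 2 = 2 + v)
G = -36 (G = (-6 - 6)*3 = -12*3 = -36)
((-3 + M(-1))/(-43 + 62))*(-74 + G) = ((-3 + (2 - 1))/(-43 + 62))*(-74 - 36) = ((-3 + 1)/19)*(-110) = -2*1/19*(-110) = -2/19*(-110) = 220/19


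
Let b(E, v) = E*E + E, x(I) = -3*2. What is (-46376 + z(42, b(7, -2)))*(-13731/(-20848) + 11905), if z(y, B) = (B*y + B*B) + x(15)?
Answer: -5075132919437/10424 ≈ -4.8687e+8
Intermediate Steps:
x(I) = -6
b(E, v) = E + E**2 (b(E, v) = E**2 + E = E + E**2)
z(y, B) = -6 + B**2 + B*y (z(y, B) = (B*y + B*B) - 6 = (B*y + B**2) - 6 = (B**2 + B*y) - 6 = -6 + B**2 + B*y)
(-46376 + z(42, b(7, -2)))*(-13731/(-20848) + 11905) = (-46376 + (-6 + (7*(1 + 7))**2 + (7*(1 + 7))*42))*(-13731/(-20848) + 11905) = (-46376 + (-6 + (7*8)**2 + (7*8)*42))*(-13731*(-1/20848) + 11905) = (-46376 + (-6 + 56**2 + 56*42))*(13731/20848 + 11905) = (-46376 + (-6 + 3136 + 2352))*(248209171/20848) = (-46376 + 5482)*(248209171/20848) = -40894*248209171/20848 = -5075132919437/10424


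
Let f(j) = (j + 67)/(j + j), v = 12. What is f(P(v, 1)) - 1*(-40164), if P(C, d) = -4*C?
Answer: 3855725/96 ≈ 40164.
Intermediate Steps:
f(j) = (67 + j)/(2*j) (f(j) = (67 + j)/((2*j)) = (67 + j)*(1/(2*j)) = (67 + j)/(2*j))
f(P(v, 1)) - 1*(-40164) = (67 - 4*12)/(2*((-4*12))) - 1*(-40164) = (½)*(67 - 48)/(-48) + 40164 = (½)*(-1/48)*19 + 40164 = -19/96 + 40164 = 3855725/96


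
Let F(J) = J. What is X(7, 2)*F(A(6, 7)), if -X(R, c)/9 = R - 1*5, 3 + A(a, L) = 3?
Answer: 0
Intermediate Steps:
A(a, L) = 0 (A(a, L) = -3 + 3 = 0)
X(R, c) = 45 - 9*R (X(R, c) = -9*(R - 1*5) = -9*(R - 5) = -9*(-5 + R) = 45 - 9*R)
X(7, 2)*F(A(6, 7)) = (45 - 9*7)*0 = (45 - 63)*0 = -18*0 = 0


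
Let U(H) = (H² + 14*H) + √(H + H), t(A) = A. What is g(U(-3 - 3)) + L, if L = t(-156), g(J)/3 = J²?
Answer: 6720 - 576*I*√3 ≈ 6720.0 - 997.66*I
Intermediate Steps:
U(H) = H² + 14*H + √2*√H (U(H) = (H² + 14*H) + √(2*H) = (H² + 14*H) + √2*√H = H² + 14*H + √2*√H)
g(J) = 3*J²
L = -156
g(U(-3 - 3)) + L = 3*((-3 - 3)² + 14*(-3 - 3) + √2*√(-3 - 3))² - 156 = 3*((-6)² + 14*(-6) + √2*√(-6))² - 156 = 3*(36 - 84 + √2*(I*√6))² - 156 = 3*(36 - 84 + 2*I*√3)² - 156 = 3*(-48 + 2*I*√3)² - 156 = -156 + 3*(-48 + 2*I*√3)²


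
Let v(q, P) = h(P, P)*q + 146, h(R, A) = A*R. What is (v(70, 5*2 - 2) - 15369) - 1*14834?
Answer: -25577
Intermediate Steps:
v(q, P) = 146 + q*P² (v(q, P) = (P*P)*q + 146 = P²*q + 146 = q*P² + 146 = 146 + q*P²)
(v(70, 5*2 - 2) - 15369) - 1*14834 = ((146 + 70*(5*2 - 2)²) - 15369) - 1*14834 = ((146 + 70*(10 - 2)²) - 15369) - 14834 = ((146 + 70*8²) - 15369) - 14834 = ((146 + 70*64) - 15369) - 14834 = ((146 + 4480) - 15369) - 14834 = (4626 - 15369) - 14834 = -10743 - 14834 = -25577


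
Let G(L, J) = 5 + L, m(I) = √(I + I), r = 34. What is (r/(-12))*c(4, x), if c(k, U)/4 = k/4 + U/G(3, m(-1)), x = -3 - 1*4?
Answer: -17/12 ≈ -1.4167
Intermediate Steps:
m(I) = √2*√I (m(I) = √(2*I) = √2*√I)
x = -7 (x = -3 - 4 = -7)
c(k, U) = k + U/2 (c(k, U) = 4*(k/4 + U/(5 + 3)) = 4*(k*(¼) + U/8) = 4*(k/4 + U*(⅛)) = 4*(k/4 + U/8) = k + U/2)
(r/(-12))*c(4, x) = (34/(-12))*(4 + (½)*(-7)) = (34*(-1/12))*(4 - 7/2) = -17/6*½ = -17/12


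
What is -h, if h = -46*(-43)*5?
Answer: -9890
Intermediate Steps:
h = 9890 (h = 1978*5 = 9890)
-h = -1*9890 = -9890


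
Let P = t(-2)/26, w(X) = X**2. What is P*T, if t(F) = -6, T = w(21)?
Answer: -1323/13 ≈ -101.77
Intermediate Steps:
T = 441 (T = 21**2 = 441)
P = -3/13 (P = -6/26 = -6*1/26 = -3/13 ≈ -0.23077)
P*T = -3/13*441 = -1323/13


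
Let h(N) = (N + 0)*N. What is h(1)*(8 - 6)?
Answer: 2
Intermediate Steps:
h(N) = N² (h(N) = N*N = N²)
h(1)*(8 - 6) = 1²*(8 - 6) = 1*2 = 2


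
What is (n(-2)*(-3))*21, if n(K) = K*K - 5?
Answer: 63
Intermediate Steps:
n(K) = -5 + K² (n(K) = K² - 5 = -5 + K²)
(n(-2)*(-3))*21 = ((-5 + (-2)²)*(-3))*21 = ((-5 + 4)*(-3))*21 = -1*(-3)*21 = 3*21 = 63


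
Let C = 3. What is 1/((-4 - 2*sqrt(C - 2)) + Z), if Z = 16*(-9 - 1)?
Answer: -1/166 ≈ -0.0060241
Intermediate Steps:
Z = -160 (Z = 16*(-10) = -160)
1/((-4 - 2*sqrt(C - 2)) + Z) = 1/((-4 - 2*sqrt(3 - 2)) - 160) = 1/((-4 - 2*sqrt(1)) - 160) = 1/((-4 - 2*1) - 160) = 1/((-4 - 2) - 160) = 1/(-6 - 160) = 1/(-166) = -1/166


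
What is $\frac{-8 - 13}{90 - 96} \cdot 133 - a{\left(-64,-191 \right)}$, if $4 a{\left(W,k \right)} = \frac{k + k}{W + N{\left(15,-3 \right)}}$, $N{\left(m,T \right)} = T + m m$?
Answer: $\frac{147289}{316} \approx 466.1$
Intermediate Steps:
$N{\left(m,T \right)} = T + m^{2}$
$a{\left(W,k \right)} = \frac{k}{2 \left(222 + W\right)}$ ($a{\left(W,k \right)} = \frac{\left(k + k\right) \frac{1}{W - \left(3 - 15^{2}\right)}}{4} = \frac{2 k \frac{1}{W + \left(-3 + 225\right)}}{4} = \frac{2 k \frac{1}{W + 222}}{4} = \frac{2 k \frac{1}{222 + W}}{4} = \frac{k}{2 \left(222 + W\right)}$)
$\frac{-8 - 13}{90 - 96} \cdot 133 - a{\left(-64,-191 \right)} = \frac{-8 - 13}{90 - 96} \cdot 133 - \frac{1}{2} \left(-191\right) \frac{1}{222 - 64} = - \frac{21}{-6} \cdot 133 - \frac{1}{2} \left(-191\right) \frac{1}{158} = \left(-21\right) \left(- \frac{1}{6}\right) 133 - \frac{1}{2} \left(-191\right) \frac{1}{158} = \frac{7}{2} \cdot 133 - - \frac{191}{316} = \frac{931}{2} + \frac{191}{316} = \frac{147289}{316}$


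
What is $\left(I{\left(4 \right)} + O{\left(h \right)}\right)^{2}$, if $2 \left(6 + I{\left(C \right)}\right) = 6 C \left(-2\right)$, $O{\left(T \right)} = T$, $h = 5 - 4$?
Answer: $841$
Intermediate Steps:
$h = 1$
$I{\left(C \right)} = -6 - 6 C$ ($I{\left(C \right)} = -6 + \frac{6 C \left(-2\right)}{2} = -6 + \frac{\left(-12\right) C}{2} = -6 - 6 C$)
$\left(I{\left(4 \right)} + O{\left(h \right)}\right)^{2} = \left(\left(-6 - 24\right) + 1\right)^{2} = \left(-30 + 1\right)^{2} = \left(-29\right)^{2} = 841$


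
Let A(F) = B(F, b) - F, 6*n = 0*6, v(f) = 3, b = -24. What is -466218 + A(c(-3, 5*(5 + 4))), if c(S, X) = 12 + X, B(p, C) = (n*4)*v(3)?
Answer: -466275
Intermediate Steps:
n = 0 (n = (0*6)/6 = (⅙)*0 = 0)
B(p, C) = 0 (B(p, C) = (0*4)*3 = 0*3 = 0)
A(F) = -F (A(F) = 0 - F = -F)
-466218 + A(c(-3, 5*(5 + 4))) = -466218 - (12 + 5*(5 + 4)) = -466218 - (12 + 5*9) = -466218 - (12 + 45) = -466218 - 1*57 = -466218 - 57 = -466275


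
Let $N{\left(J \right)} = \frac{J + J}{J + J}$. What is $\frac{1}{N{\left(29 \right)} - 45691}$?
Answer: $- \frac{1}{45690} \approx -2.1887 \cdot 10^{-5}$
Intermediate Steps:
$N{\left(J \right)} = 1$ ($N{\left(J \right)} = \frac{2 J}{2 J} = 2 J \frac{1}{2 J} = 1$)
$\frac{1}{N{\left(29 \right)} - 45691} = \frac{1}{1 - 45691} = \frac{1}{-45690} = - \frac{1}{45690}$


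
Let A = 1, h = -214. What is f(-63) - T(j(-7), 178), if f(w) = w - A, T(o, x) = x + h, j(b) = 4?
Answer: -28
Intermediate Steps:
T(o, x) = -214 + x (T(o, x) = x - 214 = -214 + x)
f(w) = -1 + w (f(w) = w - 1*1 = w - 1 = -1 + w)
f(-63) - T(j(-7), 178) = (-1 - 63) - (-214 + 178) = -64 - 1*(-36) = -64 + 36 = -28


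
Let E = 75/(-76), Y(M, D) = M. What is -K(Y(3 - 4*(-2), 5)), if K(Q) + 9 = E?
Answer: 759/76 ≈ 9.9868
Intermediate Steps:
E = -75/76 (E = 75*(-1/76) = -75/76 ≈ -0.98684)
K(Q) = -759/76 (K(Q) = -9 - 75/76 = -759/76)
-K(Y(3 - 4*(-2), 5)) = -1*(-759/76) = 759/76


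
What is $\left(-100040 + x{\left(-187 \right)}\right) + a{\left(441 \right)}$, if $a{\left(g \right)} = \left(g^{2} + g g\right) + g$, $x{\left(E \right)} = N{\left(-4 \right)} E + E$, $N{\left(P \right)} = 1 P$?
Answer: $289924$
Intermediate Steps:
$N{\left(P \right)} = P$
$x{\left(E \right)} = - 3 E$ ($x{\left(E \right)} = - 4 E + E = - 3 E$)
$a{\left(g \right)} = g + 2 g^{2}$ ($a{\left(g \right)} = \left(g^{2} + g^{2}\right) + g = 2 g^{2} + g = g + 2 g^{2}$)
$\left(-100040 + x{\left(-187 \right)}\right) + a{\left(441 \right)} = \left(-100040 - -561\right) + 441 \left(1 + 2 \cdot 441\right) = \left(-100040 + 561\right) + 441 \left(1 + 882\right) = -99479 + 441 \cdot 883 = -99479 + 389403 = 289924$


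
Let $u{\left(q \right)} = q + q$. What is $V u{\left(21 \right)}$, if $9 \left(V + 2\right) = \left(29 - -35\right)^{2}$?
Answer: $\frac{57092}{3} \approx 19031.0$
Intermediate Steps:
$u{\left(q \right)} = 2 q$
$V = \frac{4078}{9}$ ($V = -2 + \frac{\left(29 - -35\right)^{2}}{9} = -2 + \frac{\left(29 + 35\right)^{2}}{9} = -2 + \frac{64^{2}}{9} = -2 + \frac{1}{9} \cdot 4096 = -2 + \frac{4096}{9} = \frac{4078}{9} \approx 453.11$)
$V u{\left(21 \right)} = \frac{4078 \cdot 2 \cdot 21}{9} = \frac{4078}{9} \cdot 42 = \frac{57092}{3}$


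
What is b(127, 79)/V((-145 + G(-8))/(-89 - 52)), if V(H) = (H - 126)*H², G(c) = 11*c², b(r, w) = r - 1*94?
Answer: -92506293/5726214325 ≈ -0.016155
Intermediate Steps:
b(r, w) = -94 + r (b(r, w) = r - 94 = -94 + r)
V(H) = H²*(-126 + H) (V(H) = (-126 + H)*H² = H²*(-126 + H))
b(127, 79)/V((-145 + G(-8))/(-89 - 52)) = (-94 + 127)/((((-145 + 11*(-8)²)/(-89 - 52))²*(-126 + (-145 + 11*(-8)²)/(-89 - 52)))) = 33/((((-145 + 11*64)/(-141))²*(-126 + (-145 + 11*64)/(-141)))) = 33/((((-145 + 704)*(-1/141))²*(-126 + (-145 + 704)*(-1/141)))) = 33/(((559*(-1/141))²*(-126 + 559*(-1/141)))) = 33/(((-559/141)²*(-126 - 559/141))) = 33/(((312481/19881)*(-18325/141))) = 33/(-5726214325/2803221) = 33*(-2803221/5726214325) = -92506293/5726214325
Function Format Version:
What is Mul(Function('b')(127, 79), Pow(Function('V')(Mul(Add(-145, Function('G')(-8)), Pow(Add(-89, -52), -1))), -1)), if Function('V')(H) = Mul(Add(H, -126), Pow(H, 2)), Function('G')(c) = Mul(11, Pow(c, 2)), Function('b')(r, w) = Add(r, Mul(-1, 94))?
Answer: Rational(-92506293, 5726214325) ≈ -0.016155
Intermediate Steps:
Function('b')(r, w) = Add(-94, r) (Function('b')(r, w) = Add(r, -94) = Add(-94, r))
Function('V')(H) = Mul(Pow(H, 2), Add(-126, H)) (Function('V')(H) = Mul(Add(-126, H), Pow(H, 2)) = Mul(Pow(H, 2), Add(-126, H)))
Mul(Function('b')(127, 79), Pow(Function('V')(Mul(Add(-145, Function('G')(-8)), Pow(Add(-89, -52), -1))), -1)) = Mul(Add(-94, 127), Pow(Mul(Pow(Mul(Add(-145, Mul(11, Pow(-8, 2))), Pow(Add(-89, -52), -1)), 2), Add(-126, Mul(Add(-145, Mul(11, Pow(-8, 2))), Pow(Add(-89, -52), -1)))), -1)) = Mul(33, Pow(Mul(Pow(Mul(Add(-145, Mul(11, 64)), Pow(-141, -1)), 2), Add(-126, Mul(Add(-145, Mul(11, 64)), Pow(-141, -1)))), -1)) = Mul(33, Pow(Mul(Pow(Mul(Add(-145, 704), Rational(-1, 141)), 2), Add(-126, Mul(Add(-145, 704), Rational(-1, 141)))), -1)) = Mul(33, Pow(Mul(Pow(Mul(559, Rational(-1, 141)), 2), Add(-126, Mul(559, Rational(-1, 141)))), -1)) = Mul(33, Pow(Mul(Pow(Rational(-559, 141), 2), Add(-126, Rational(-559, 141))), -1)) = Mul(33, Pow(Mul(Rational(312481, 19881), Rational(-18325, 141)), -1)) = Mul(33, Pow(Rational(-5726214325, 2803221), -1)) = Mul(33, Rational(-2803221, 5726214325)) = Rational(-92506293, 5726214325)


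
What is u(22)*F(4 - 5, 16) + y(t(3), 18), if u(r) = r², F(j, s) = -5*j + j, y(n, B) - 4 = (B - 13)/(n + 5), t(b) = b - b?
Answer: 1941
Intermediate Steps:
t(b) = 0
y(n, B) = 4 + (-13 + B)/(5 + n) (y(n, B) = 4 + (B - 13)/(n + 5) = 4 + (-13 + B)/(5 + n))
F(j, s) = -4*j
u(22)*F(4 - 5, 16) + y(t(3), 18) = 22²*(-4*(4 - 5)) + (7 + 18 + 4*0)/(5 + 0) = 484*(-4*(-1)) + (7 + 18 + 0)/5 = 484*4 + (⅕)*25 = 1936 + 5 = 1941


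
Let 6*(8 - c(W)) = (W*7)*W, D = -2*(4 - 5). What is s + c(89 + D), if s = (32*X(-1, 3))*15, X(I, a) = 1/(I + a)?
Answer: -56479/6 ≈ -9413.2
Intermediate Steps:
D = 2 (D = -2*(-1) = 2)
c(W) = 8 - 7*W²/6 (c(W) = 8 - W*7*W/6 = 8 - 7*W*W/6 = 8 - 7*W²/6)
s = 240 (s = (32/(-1 + 3))*15 = (32/2)*15 = (32*(½))*15 = 16*15 = 240)
s + c(89 + D) = 240 + (8 - 7*(89 + 2)²/6) = 240 + (8 - 7/6*91²) = 240 + (8 - 7/6*8281) = 240 + (8 - 57967/6) = 240 - 57919/6 = -56479/6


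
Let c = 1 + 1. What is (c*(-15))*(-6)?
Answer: 180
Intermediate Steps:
c = 2
(c*(-15))*(-6) = (2*(-15))*(-6) = -30*(-6) = 180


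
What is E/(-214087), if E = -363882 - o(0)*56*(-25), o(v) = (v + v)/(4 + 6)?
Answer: 363882/214087 ≈ 1.6997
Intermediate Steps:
o(v) = v/5 (o(v) = (2*v)/10 = (2*v)*(⅒) = v/5)
E = -363882 (E = -363882 - ((⅕)*0)*56*(-25) = -363882 - 0*56*(-25) = -363882 - 0*(-25) = -363882 - 1*0 = -363882 + 0 = -363882)
E/(-214087) = -363882/(-214087) = -363882*(-1/214087) = 363882/214087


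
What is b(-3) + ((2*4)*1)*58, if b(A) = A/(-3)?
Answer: 465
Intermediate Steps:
b(A) = -A/3 (b(A) = A*(-⅓) = -A/3)
b(-3) + ((2*4)*1)*58 = -⅓*(-3) + ((2*4)*1)*58 = 1 + (8*1)*58 = 1 + 8*58 = 1 + 464 = 465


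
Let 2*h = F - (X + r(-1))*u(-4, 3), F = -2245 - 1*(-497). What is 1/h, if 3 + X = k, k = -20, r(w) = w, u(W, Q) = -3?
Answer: -1/910 ≈ -0.0010989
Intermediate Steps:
F = -1748 (F = -2245 + 497 = -1748)
X = -23 (X = -3 - 20 = -23)
h = -910 (h = (-1748 - (-23 - 1)*(-3))/2 = (-1748 - (-24)*(-3))/2 = (-1748 - 1*72)/2 = (-1748 - 72)/2 = (1/2)*(-1820) = -910)
1/h = 1/(-910) = -1/910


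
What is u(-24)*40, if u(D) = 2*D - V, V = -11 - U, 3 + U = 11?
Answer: -1160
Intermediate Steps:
U = 8 (U = -3 + 11 = 8)
V = -19 (V = -11 - 1*8 = -11 - 8 = -19)
u(D) = 19 + 2*D (u(D) = 2*D - 1*(-19) = 2*D + 19 = 19 + 2*D)
u(-24)*40 = (19 + 2*(-24))*40 = (19 - 48)*40 = -29*40 = -1160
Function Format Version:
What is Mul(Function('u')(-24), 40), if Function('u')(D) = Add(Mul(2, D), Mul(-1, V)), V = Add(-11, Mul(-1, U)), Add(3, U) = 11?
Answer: -1160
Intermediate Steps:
U = 8 (U = Add(-3, 11) = 8)
V = -19 (V = Add(-11, Mul(-1, 8)) = Add(-11, -8) = -19)
Function('u')(D) = Add(19, Mul(2, D)) (Function('u')(D) = Add(Mul(2, D), Mul(-1, -19)) = Add(Mul(2, D), 19) = Add(19, Mul(2, D)))
Mul(Function('u')(-24), 40) = Mul(Add(19, Mul(2, -24)), 40) = Mul(Add(19, -48), 40) = Mul(-29, 40) = -1160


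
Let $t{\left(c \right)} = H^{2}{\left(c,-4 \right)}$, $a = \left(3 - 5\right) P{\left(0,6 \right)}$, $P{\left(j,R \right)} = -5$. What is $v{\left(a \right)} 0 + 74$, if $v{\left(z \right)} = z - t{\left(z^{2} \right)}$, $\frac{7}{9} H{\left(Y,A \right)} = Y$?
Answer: $74$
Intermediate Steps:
$H{\left(Y,A \right)} = \frac{9 Y}{7}$
$a = 10$ ($a = \left(3 - 5\right) \left(-5\right) = \left(-2\right) \left(-5\right) = 10$)
$t{\left(c \right)} = \frac{81 c^{2}}{49}$ ($t{\left(c \right)} = \left(\frac{9 c}{7}\right)^{2} = \frac{81 c^{2}}{49}$)
$v{\left(z \right)} = z - \frac{81 z^{4}}{49}$ ($v{\left(z \right)} = z - \frac{81 \left(z^{2}\right)^{2}}{49} = z - \frac{81 z^{4}}{49}$)
$v{\left(a \right)} 0 + 74 = \left(10 - \frac{81 \cdot 10^{4}}{49}\right) 0 + 74 = \left(10 - \frac{810000}{49}\right) 0 + 74 = \left(- \frac{809510}{49}\right) 0 + 74 = 0 + 74 = 74$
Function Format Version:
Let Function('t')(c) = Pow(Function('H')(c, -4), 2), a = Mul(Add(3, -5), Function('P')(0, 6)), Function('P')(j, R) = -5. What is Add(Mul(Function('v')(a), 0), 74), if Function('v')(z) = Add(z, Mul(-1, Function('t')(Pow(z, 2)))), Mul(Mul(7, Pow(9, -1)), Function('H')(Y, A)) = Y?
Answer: 74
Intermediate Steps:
Function('H')(Y, A) = Mul(Rational(9, 7), Y)
a = 10 (a = Mul(Add(3, -5), -5) = Mul(-2, -5) = 10)
Function('t')(c) = Mul(Rational(81, 49), Pow(c, 2)) (Function('t')(c) = Pow(Mul(Rational(9, 7), c), 2) = Mul(Rational(81, 49), Pow(c, 2)))
Function('v')(z) = Add(z, Mul(Rational(-81, 49), Pow(z, 4))) (Function('v')(z) = Add(z, Mul(-1, Mul(Rational(81, 49), Pow(Pow(z, 2), 2)))) = Add(z, Mul(-1, Mul(Rational(81, 49), Pow(z, 4)))) = Add(z, Mul(Rational(-81, 49), Pow(z, 4))))
Add(Mul(Function('v')(a), 0), 74) = Add(Mul(Add(10, Mul(Rational(-81, 49), Pow(10, 4))), 0), 74) = Add(Mul(Add(10, Mul(Rational(-81, 49), 10000)), 0), 74) = Add(Mul(Add(10, Rational(-810000, 49)), 0), 74) = Add(Mul(Rational(-809510, 49), 0), 74) = Add(0, 74) = 74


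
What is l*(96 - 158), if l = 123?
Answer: -7626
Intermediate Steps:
l*(96 - 158) = 123*(96 - 158) = 123*(-62) = -7626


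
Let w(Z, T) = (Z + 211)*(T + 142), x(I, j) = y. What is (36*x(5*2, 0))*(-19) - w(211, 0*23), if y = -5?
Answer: -56504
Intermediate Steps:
x(I, j) = -5
w(Z, T) = (142 + T)*(211 + Z) (w(Z, T) = (211 + Z)*(142 + T) = (142 + T)*(211 + Z))
(36*x(5*2, 0))*(-19) - w(211, 0*23) = (36*(-5))*(-19) - (29962 + 142*211 + 211*(0*23) + (0*23)*211) = -180*(-19) - (29962 + 29962 + 211*0 + 0*211) = 3420 - (29962 + 29962 + 0 + 0) = 3420 - 1*59924 = 3420 - 59924 = -56504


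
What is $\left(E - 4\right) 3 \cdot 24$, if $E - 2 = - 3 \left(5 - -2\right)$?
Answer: $-1656$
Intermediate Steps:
$E = -19$ ($E = 2 - 3 \left(5 - -2\right) = 2 - 3 \left(5 + 2\right) = 2 - 21 = -19$)
$\left(E - 4\right) 3 \cdot 24 = \left(-19 - 4\right) 3 \cdot 24 = \left(-23\right) 3 \cdot 24 = \left(-69\right) 24 = -1656$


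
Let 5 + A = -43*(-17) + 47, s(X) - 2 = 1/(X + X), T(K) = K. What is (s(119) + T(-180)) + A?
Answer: 141611/238 ≈ 595.00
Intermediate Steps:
s(X) = 2 + 1/(2*X) (s(X) = 2 + 1/(X + X) = 2 + 1/(2*X))
A = 773 (A = -5 + (-43*(-17) + 47) = -5 + (731 + 47) = -5 + 778 = 773)
(s(119) + T(-180)) + A = ((2 + (½)/119) - 180) + 773 = ((2 + (½)*(1/119)) - 180) + 773 = ((2 + 1/238) - 180) + 773 = (477/238 - 180) + 773 = -42363/238 + 773 = 141611/238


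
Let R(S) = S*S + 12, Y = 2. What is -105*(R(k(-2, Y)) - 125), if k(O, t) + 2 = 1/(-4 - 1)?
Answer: 56784/5 ≈ 11357.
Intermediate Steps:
k(O, t) = -11/5 (k(O, t) = -2 + 1/(-4 - 1) = -2 + 1/(-5) = -2 - 1/5 = -11/5)
R(S) = 12 + S**2 (R(S) = S**2 + 12 = 12 + S**2)
-105*(R(k(-2, Y)) - 125) = -105*((12 + (-11/5)**2) - 125) = -105*((12 + 121/25) - 125) = -105*(421/25 - 125) = -105*(-2704/25) = 56784/5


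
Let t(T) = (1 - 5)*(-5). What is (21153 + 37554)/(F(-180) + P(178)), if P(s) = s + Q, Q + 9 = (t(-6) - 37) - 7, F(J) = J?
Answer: -58707/35 ≈ -1677.3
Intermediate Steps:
t(T) = 20 (t(T) = -4*(-5) = 20)
Q = -33 (Q = -9 + ((20 - 37) - 7) = -9 + (-17 - 7) = -9 - 24 = -33)
P(s) = -33 + s (P(s) = s - 33 = -33 + s)
(21153 + 37554)/(F(-180) + P(178)) = (21153 + 37554)/(-180 + (-33 + 178)) = 58707/(-180 + 145) = 58707/(-35) = 58707*(-1/35) = -58707/35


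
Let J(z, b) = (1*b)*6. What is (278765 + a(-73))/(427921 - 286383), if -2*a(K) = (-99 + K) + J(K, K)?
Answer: 139535/70769 ≈ 1.9717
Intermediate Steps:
J(z, b) = 6*b (J(z, b) = b*6 = 6*b)
a(K) = 99/2 - 7*K/2 (a(K) = -((-99 + K) + 6*K)/2 = -(-99 + 7*K)/2 = 99/2 - 7*K/2)
(278765 + a(-73))/(427921 - 286383) = (278765 + (99/2 - 7/2*(-73)))/(427921 - 286383) = (278765 + (99/2 + 511/2))/141538 = (278765 + 305)*(1/141538) = 279070*(1/141538) = 139535/70769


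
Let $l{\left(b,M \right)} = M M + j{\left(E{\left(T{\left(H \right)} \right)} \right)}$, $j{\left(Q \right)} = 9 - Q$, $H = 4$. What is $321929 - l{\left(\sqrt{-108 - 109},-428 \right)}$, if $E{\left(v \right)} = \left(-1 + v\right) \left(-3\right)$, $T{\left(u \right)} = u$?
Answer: $138727$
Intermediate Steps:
$E{\left(v \right)} = 3 - 3 v$
$l{\left(b,M \right)} = 18 + M^{2}$ ($l{\left(b,M \right)} = M M + \left(9 - \left(3 - 12\right)\right) = M^{2} + \left(9 - \left(3 - 12\right)\right) = M^{2} + \left(9 - -9\right) = M^{2} + \left(9 + 9\right) = M^{2} + 18 = 18 + M^{2}$)
$321929 - l{\left(\sqrt{-108 - 109},-428 \right)} = 321929 - \left(18 + \left(-428\right)^{2}\right) = 321929 - \left(18 + 183184\right) = 321929 - 183202 = 138727$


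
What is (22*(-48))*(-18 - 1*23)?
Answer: 43296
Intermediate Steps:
(22*(-48))*(-18 - 1*23) = -1056*(-18 - 23) = -1056*(-41) = 43296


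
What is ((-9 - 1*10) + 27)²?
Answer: 64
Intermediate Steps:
((-9 - 1*10) + 27)² = ((-9 - 10) + 27)² = (-19 + 27)² = 8² = 64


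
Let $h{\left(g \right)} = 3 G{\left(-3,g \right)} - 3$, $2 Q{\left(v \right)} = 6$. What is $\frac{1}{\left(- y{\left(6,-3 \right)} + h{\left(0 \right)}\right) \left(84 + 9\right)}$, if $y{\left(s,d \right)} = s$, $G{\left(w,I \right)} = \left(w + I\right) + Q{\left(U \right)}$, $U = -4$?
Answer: $- \frac{1}{837} \approx -0.0011947$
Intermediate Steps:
$Q{\left(v \right)} = 3$ ($Q{\left(v \right)} = \frac{1}{2} \cdot 6 = 3$)
$G{\left(w,I \right)} = 3 + I + w$ ($G{\left(w,I \right)} = \left(w + I\right) + 3 = \left(I + w\right) + 3 = 3 + I + w$)
$h{\left(g \right)} = -3 + 3 g$ ($h{\left(g \right)} = 3 \left(3 + g - 3\right) - 3 = 3 g - 3 = -3 + 3 g$)
$\frac{1}{\left(- y{\left(6,-3 \right)} + h{\left(0 \right)}\right) \left(84 + 9\right)} = \frac{1}{\left(\left(-1\right) 6 + \left(-3 + 3 \cdot 0\right)\right) \left(84 + 9\right)} = \frac{1}{\left(-6 + \left(-3 + 0\right)\right) 93} = \frac{1}{\left(-6 - 3\right) 93} = \frac{1}{\left(-9\right) 93} = \frac{1}{-837} = - \frac{1}{837}$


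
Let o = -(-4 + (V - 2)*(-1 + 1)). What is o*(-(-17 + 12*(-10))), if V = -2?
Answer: 548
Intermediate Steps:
o = 4 (o = -(-4 + (-2 - 2)*(-1 + 1)) = -(-4 - 4*0) = -(-4 + 0) = -1*(-4) = 4)
o*(-(-17 + 12*(-10))) = 4*(-(-17 + 12*(-10))) = 4*(-(-17 - 120)) = 4*(-1*(-137)) = 4*137 = 548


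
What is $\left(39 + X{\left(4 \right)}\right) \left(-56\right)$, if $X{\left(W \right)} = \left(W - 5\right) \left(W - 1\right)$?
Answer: $-2016$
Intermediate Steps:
$X{\left(W \right)} = \left(-1 + W\right) \left(-5 + W\right)$ ($X{\left(W \right)} = \left(-5 + W\right) \left(-1 + W\right) = \left(-1 + W\right) \left(-5 + W\right)$)
$\left(39 + X{\left(4 \right)}\right) \left(-56\right) = \left(39 + \left(5 + 4^{2} - 24\right)\right) \left(-56\right) = \left(39 + \left(5 + 16 - 24\right)\right) \left(-56\right) = \left(39 - 3\right) \left(-56\right) = 36 \left(-56\right) = -2016$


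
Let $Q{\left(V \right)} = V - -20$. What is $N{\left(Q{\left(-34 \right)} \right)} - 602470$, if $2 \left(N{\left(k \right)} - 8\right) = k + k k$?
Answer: $-602371$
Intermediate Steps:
$Q{\left(V \right)} = 20 + V$ ($Q{\left(V \right)} = V + 20 = 20 + V$)
$N{\left(k \right)} = 8 + \frac{k}{2} + \frac{k^{2}}{2}$ ($N{\left(k \right)} = 8 + \frac{k + k k}{2} = 8 + \frac{k + k^{2}}{2} = 8 + \left(\frac{k}{2} + \frac{k^{2}}{2}\right) = 8 + \frac{k}{2} + \frac{k^{2}}{2}$)
$N{\left(Q{\left(-34 \right)} \right)} - 602470 = \left(8 + \frac{20 - 34}{2} + \frac{\left(20 - 34\right)^{2}}{2}\right) - 602470 = \left(8 + \frac{1}{2} \left(-14\right) + \frac{\left(-14\right)^{2}}{2}\right) - 602470 = \left(8 - 7 + \frac{1}{2} \cdot 196\right) - 602470 = \left(8 - 7 + 98\right) - 602470 = 99 - 602470 = -602371$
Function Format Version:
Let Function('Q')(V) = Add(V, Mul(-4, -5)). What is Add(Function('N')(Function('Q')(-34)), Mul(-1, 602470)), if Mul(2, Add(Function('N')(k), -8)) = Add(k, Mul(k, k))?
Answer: -602371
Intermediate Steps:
Function('Q')(V) = Add(20, V) (Function('Q')(V) = Add(V, 20) = Add(20, V))
Function('N')(k) = Add(8, Mul(Rational(1, 2), k), Mul(Rational(1, 2), Pow(k, 2))) (Function('N')(k) = Add(8, Mul(Rational(1, 2), Add(k, Mul(k, k)))) = Add(8, Mul(Rational(1, 2), Add(k, Pow(k, 2)))) = Add(8, Add(Mul(Rational(1, 2), k), Mul(Rational(1, 2), Pow(k, 2)))) = Add(8, Mul(Rational(1, 2), k), Mul(Rational(1, 2), Pow(k, 2))))
Add(Function('N')(Function('Q')(-34)), Mul(-1, 602470)) = Add(Add(8, Mul(Rational(1, 2), Add(20, -34)), Mul(Rational(1, 2), Pow(Add(20, -34), 2))), Mul(-1, 602470)) = Add(Add(8, Mul(Rational(1, 2), -14), Mul(Rational(1, 2), Pow(-14, 2))), -602470) = Add(Add(8, -7, Mul(Rational(1, 2), 196)), -602470) = Add(Add(8, -7, 98), -602470) = Add(99, -602470) = -602371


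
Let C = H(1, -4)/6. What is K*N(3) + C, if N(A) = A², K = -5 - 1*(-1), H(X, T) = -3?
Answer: -73/2 ≈ -36.500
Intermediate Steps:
C = -½ (C = -3/6 = -3*⅙ = -½ ≈ -0.50000)
K = -4 (K = -5 + 1 = -4)
K*N(3) + C = -4*3² - ½ = -4*9 - ½ = -36 - ½ = -73/2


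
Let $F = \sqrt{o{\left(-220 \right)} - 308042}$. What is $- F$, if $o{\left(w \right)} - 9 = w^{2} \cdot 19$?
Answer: $- \sqrt{611567} \approx -782.03$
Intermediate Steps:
$o{\left(w \right)} = 9 + 19 w^{2}$ ($o{\left(w \right)} = 9 + w^{2} \cdot 19 = 9 + 19 w^{2}$)
$F = \sqrt{611567}$ ($F = \sqrt{\left(9 + 19 \left(-220\right)^{2}\right) - 308042} = \sqrt{\left(9 + 19 \cdot 48400\right) - 308042} = \sqrt{\left(9 + 919600\right) - 308042} = \sqrt{919609 - 308042} = \sqrt{611567} \approx 782.03$)
$- F = - \sqrt{611567}$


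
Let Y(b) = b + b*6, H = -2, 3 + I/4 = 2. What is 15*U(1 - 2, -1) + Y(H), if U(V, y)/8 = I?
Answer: -494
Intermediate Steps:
I = -4 (I = -12 + 4*2 = -12 + 8 = -4)
U(V, y) = -32 (U(V, y) = 8*(-4) = -32)
Y(b) = 7*b (Y(b) = b + 6*b = 7*b)
15*U(1 - 2, -1) + Y(H) = 15*(-32) + 7*(-2) = -480 - 14 = -494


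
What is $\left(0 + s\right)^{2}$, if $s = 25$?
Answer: $625$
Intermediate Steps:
$\left(0 + s\right)^{2} = \left(0 + 25\right)^{2} = 25^{2} = 625$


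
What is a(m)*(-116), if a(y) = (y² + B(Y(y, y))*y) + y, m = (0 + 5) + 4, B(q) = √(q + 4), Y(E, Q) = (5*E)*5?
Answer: -10440 - 1044*√229 ≈ -26239.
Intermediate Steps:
Y(E, Q) = 25*E
B(q) = √(4 + q)
m = 9 (m = 5 + 4 = 9)
a(y) = y + y² + y*√(4 + 25*y) (a(y) = (y² + √(4 + 25*y)*y) + y = (y² + y*√(4 + 25*y)) + y = y + y² + y*√(4 + 25*y))
a(m)*(-116) = (9*(1 + 9 + √(4 + 25*9)))*(-116) = (9*(1 + 9 + √(4 + 225)))*(-116) = (9*(1 + 9 + √229))*(-116) = (9*(10 + √229))*(-116) = (90 + 9*√229)*(-116) = -10440 - 1044*√229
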